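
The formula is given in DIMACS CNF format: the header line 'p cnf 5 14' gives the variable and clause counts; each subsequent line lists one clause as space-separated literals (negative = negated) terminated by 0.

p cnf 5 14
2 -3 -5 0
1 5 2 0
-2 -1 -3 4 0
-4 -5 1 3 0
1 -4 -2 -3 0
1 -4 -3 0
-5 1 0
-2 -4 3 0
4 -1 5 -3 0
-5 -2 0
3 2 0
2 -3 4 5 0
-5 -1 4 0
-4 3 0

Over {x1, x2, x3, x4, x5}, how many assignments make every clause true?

5

There are 2^5 = 32 truth assignments over (x1, x2, x3, x4, x5).
Split on x2. With x2 = True, the clauses containing x2 are satisfied and ¬x2 drops from the rest; 4 of the 2^4 = 16 assignments to the other variables satisfy what remains.
With x2 = False, by the same count on the reduced clause set, 1 assignment works.
(One model: x1=F, x2=T, x3=F, x4=F, x5=F.)
Total: 4 + 1 = 5.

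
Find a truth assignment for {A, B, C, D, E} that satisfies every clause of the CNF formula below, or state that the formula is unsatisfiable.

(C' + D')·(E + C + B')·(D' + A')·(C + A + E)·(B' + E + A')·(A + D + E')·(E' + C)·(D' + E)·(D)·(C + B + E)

UNSATISFIABLE

From the singleton clause (D), D = 1.
From the singleton clause (C'), C = 0.
From the singleton clause (A'), A = 0.
From the singleton clause (E), E = 1.
Now (E') is unsatisfied and unit — conflict.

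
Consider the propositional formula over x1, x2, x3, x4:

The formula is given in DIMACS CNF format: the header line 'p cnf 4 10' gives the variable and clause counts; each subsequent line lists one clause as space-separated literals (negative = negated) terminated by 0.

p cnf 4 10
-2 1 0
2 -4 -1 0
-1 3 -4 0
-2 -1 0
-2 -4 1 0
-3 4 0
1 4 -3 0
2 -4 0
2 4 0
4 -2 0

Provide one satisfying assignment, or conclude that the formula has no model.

UNSATISFIABLE

Try x2 = False.
From the singleton clause (¬x4), x4 = False.
But (x4) is also a unit clause — contradiction.
That branch fails; take x2 = True instead.
From the singleton clause (x1), x1 = True.
But (¬x1) is also a unit clause — contradiction.
Either choice for x2 ends in contradiction.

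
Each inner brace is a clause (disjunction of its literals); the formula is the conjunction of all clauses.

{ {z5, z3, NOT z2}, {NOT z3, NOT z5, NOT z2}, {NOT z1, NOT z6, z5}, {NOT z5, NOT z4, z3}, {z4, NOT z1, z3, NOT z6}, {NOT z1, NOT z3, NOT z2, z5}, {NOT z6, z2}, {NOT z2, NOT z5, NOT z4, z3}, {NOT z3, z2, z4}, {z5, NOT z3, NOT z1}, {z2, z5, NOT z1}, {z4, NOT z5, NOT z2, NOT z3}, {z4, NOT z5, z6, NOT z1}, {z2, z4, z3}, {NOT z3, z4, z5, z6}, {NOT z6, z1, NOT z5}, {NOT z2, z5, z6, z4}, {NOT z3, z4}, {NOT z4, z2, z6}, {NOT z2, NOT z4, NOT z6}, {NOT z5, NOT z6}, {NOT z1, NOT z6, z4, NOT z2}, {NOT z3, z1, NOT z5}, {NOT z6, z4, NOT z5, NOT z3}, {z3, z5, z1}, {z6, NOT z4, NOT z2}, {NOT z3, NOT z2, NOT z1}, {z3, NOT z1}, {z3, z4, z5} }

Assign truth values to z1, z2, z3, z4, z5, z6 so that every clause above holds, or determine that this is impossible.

z1: false,  z2: true,  z3: false,  z4: false,  z5: true,  z6: false

Case z6 = false:
Case z3 = false:
Unit clause (NOT z1) forces z1 = false.
Unit clause (z5) forces z5 = true.
Unit clause (NOT z4) forces z4 = false.
Unit clause (z2) forces z2 = true.
Every clause now holds.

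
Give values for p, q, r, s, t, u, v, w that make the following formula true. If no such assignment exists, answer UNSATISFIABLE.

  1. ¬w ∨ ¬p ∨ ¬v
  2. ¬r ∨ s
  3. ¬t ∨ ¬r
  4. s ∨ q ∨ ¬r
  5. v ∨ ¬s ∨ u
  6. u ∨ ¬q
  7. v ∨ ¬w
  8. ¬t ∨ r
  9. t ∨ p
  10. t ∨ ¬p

UNSATISFIABLE

Try r = False.
From the singleton clause (¬t), t = False.
From the singleton clause (p), p = True.
But (¬p) is also a unit clause — contradiction.
Undo r and try r = True.
From the singleton clause (s), s = True.
From the singleton clause (¬t), t = False.
From the singleton clause (p), p = True.
But (¬p) is also a unit clause — contradiction.
Both values of r lead to a conflict.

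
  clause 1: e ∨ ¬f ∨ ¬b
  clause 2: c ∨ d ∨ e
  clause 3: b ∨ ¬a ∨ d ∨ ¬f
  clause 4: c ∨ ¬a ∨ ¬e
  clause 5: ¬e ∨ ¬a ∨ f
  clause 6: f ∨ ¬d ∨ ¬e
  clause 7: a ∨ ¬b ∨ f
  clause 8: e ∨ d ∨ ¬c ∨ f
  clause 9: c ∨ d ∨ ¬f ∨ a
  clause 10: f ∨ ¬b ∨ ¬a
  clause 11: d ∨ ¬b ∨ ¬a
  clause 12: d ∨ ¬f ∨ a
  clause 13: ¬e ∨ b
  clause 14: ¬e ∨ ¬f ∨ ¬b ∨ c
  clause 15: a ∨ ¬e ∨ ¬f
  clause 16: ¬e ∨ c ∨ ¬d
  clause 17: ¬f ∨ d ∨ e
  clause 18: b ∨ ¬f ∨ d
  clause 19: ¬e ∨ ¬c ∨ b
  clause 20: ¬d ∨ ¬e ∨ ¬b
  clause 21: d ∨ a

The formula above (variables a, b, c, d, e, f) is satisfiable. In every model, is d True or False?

Suppose d = False.
From the singleton clause (a), a = True.
From the singleton clause (¬b), b = False.
From the singleton clause (¬f), f = False.
From the singleton clause (¬e), e = False.
From the singleton clause (c), c = True.
That conflicts with the unit clause (¬c).
So every satisfying assignment has d = True.

True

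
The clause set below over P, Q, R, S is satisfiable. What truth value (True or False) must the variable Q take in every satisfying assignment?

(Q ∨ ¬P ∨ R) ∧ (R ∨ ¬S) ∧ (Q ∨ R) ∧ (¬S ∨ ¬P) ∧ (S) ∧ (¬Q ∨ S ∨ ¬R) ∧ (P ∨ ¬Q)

False

Suppose Q = True.
The clause (S) is unit, so S = True.
The clause (R) is unit, so R = True.
The clause (¬P) is unit, so P = False.
That conflicts with the unit clause (P).
So every satisfying assignment has Q = False.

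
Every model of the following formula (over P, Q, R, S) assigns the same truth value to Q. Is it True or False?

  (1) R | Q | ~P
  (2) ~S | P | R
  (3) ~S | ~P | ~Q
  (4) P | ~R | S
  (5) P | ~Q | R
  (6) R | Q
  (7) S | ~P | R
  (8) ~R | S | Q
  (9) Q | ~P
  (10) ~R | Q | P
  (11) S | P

Suppose Q = 0.
From the singleton clause (R), R = 1.
From the singleton clause (S), S = 1.
From the singleton clause (~P), P = 0.
But (P) is also a unit clause — contradiction.
So every satisfying assignment has Q = True.

True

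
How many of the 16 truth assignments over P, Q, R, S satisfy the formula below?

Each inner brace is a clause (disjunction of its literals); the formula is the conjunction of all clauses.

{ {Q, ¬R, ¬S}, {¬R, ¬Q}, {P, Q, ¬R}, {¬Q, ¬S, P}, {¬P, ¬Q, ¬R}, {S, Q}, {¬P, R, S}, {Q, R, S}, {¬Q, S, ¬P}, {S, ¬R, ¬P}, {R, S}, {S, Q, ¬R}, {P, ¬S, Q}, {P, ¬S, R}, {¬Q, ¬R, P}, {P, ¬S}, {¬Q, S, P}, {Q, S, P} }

2

There are 2^4 = 16 truth assignments over (P, Q, R, S).
Split on Q. With Q = True, the clauses containing Q are satisfied and ¬Q drops from the rest; 1 of the 2^3 = 8 assignments to the other variables satisfy what remains.
With Q = False, by the same count on the reduced clause set, 1 assignment works.
Total: 1 + 1 = 2.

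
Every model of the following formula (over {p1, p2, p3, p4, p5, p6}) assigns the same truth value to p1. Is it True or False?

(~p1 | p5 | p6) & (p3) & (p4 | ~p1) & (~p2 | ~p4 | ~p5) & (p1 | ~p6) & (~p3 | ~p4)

Suppose p1 = 1.
Unit clause (p3) forces p3 = 1.
Unit clause (p4) forces p4 = 1.
But (~p4) is also a unit clause — contradiction.
So every satisfying assignment has p1 = False.

False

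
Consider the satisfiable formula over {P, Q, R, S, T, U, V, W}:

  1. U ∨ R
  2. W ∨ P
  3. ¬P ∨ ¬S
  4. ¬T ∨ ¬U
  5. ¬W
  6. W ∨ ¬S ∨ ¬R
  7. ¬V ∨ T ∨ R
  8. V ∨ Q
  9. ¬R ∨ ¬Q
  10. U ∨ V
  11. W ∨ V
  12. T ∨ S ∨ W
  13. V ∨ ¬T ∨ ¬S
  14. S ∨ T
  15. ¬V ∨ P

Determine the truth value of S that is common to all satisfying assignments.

Suppose S = True.
The clause (¬P) is unit, so P = False.
The clause (W) is unit, so W = True.
But (¬W) is also a unit clause — contradiction.
So every satisfying assignment has S = False.

False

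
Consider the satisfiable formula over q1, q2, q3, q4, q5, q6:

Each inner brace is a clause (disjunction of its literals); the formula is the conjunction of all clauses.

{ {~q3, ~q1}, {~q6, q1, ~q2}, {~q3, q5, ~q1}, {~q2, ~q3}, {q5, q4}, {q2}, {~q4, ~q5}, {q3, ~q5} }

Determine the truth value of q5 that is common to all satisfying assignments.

Suppose q5 = 1.
Unit clause (q2) forces q2 = 1.
Unit clause (~q3) forces q3 = 0.
Now (q3) is unsatisfied and unit — conflict.
So every satisfying assignment has q5 = False.

False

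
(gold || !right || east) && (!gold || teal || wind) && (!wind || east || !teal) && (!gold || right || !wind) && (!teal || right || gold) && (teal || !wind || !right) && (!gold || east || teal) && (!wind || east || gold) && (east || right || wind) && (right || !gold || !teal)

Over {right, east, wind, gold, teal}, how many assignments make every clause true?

There are 2^5 = 32 truth assignments over (right, east, wind, gold, teal).
Split on right. With right = true, the clauses containing right are satisfied and !right drops from the rest; 6 of the 2^4 = 16 assignments to the other variables satisfy what remains.
With right = false, by the same count on the reduced clause set, 2 assignments work.
(One model: right=F, east=T, wind=F, gold=F, teal=F.)
Total: 6 + 2 = 8.

8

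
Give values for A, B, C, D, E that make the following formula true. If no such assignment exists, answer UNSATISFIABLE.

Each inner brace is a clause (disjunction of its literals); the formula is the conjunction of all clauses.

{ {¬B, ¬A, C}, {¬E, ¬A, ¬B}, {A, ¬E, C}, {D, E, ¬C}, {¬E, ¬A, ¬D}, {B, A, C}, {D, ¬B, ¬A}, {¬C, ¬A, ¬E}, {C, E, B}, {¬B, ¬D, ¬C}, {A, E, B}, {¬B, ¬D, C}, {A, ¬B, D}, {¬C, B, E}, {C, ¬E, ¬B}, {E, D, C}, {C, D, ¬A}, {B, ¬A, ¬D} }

A: False, B: False, C: True, D: True, E: True

Case B = False:
Case A = False:
Unit clause (C) forces C = True.
Unit clause (E) forces E = True.
All clauses hold; D can take either value.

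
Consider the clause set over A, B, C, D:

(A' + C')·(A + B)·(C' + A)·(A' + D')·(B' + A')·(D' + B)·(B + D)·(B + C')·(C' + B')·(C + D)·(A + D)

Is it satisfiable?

Satisfiable

Branch on A: set A = 0.
The clause (B) is unit, so B = 1.
The clause (C') is unit, so C = 0.
The clause (D) is unit, so D = 1.
Every clause now holds.
A satisfying assignment: A ↦ 0,  B ↦ 1,  C ↦ 0,  D ↦ 1.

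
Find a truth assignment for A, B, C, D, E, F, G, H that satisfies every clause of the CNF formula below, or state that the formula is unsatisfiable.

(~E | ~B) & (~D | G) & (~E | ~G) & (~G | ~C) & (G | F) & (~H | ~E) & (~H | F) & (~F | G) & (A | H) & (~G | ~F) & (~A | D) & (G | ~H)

A=1; B=1; C=0; D=1; E=0; F=0; G=1; H=0

Branch on E: set E = 0.
Branch on D: set D = 1.
(G) alone gives G = 1.
(~C) alone gives C = 0.
(~F) alone gives F = 0.
(~H) alone gives H = 0.
(A) alone gives A = 1.
Every clause is now satisfied; B is unconstrained.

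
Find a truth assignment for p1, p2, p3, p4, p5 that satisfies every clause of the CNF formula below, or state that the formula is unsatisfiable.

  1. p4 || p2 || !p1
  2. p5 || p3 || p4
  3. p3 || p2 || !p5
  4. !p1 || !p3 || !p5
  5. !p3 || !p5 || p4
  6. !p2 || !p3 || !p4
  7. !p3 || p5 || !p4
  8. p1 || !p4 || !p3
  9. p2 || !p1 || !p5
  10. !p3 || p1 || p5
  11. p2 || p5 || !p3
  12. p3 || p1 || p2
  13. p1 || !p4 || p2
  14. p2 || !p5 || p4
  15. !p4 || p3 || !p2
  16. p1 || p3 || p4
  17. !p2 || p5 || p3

p1=true; p2=true; p3=true; p4=false; p5=false

Try p4 = false.
Try p2 = true.
Try p5 = false.
(p3) alone gives p3 = true.
(p1) alone gives p1 = true.
This assignment satisfies each clause.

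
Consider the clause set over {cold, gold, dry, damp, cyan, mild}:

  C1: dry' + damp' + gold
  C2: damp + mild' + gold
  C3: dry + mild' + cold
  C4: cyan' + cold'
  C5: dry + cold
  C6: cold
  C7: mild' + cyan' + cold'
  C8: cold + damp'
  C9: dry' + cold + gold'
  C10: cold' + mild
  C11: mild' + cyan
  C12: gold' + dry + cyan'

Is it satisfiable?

No

Unit clause (cold) forces cold = 1.
Unit clause (cyan') forces cyan = 0.
Unit clause (mild) forces mild = 1.
That conflicts with the unit clause (mild').
No assignment satisfies every clause.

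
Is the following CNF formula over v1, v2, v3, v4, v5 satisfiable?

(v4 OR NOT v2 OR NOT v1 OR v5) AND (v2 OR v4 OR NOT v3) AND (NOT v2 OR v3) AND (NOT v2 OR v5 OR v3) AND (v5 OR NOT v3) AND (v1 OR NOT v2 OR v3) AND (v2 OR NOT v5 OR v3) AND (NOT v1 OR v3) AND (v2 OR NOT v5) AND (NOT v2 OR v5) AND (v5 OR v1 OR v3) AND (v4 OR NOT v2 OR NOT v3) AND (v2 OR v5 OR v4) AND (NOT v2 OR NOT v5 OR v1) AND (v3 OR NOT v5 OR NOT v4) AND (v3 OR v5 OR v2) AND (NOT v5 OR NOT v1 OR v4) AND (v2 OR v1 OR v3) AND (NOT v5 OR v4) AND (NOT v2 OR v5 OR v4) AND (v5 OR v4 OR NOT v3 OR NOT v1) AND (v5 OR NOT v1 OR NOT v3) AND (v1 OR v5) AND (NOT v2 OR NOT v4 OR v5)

Yes

Branch on v2: set v2 = true.
(v3) alone gives v3 = true.
(v5) alone gives v5 = true.
(v4) alone gives v4 = true.
(v1) alone gives v1 = true.
All clauses are satisfied.
A satisfying assignment: v1=true; v2=true; v3=true; v4=true; v5=true.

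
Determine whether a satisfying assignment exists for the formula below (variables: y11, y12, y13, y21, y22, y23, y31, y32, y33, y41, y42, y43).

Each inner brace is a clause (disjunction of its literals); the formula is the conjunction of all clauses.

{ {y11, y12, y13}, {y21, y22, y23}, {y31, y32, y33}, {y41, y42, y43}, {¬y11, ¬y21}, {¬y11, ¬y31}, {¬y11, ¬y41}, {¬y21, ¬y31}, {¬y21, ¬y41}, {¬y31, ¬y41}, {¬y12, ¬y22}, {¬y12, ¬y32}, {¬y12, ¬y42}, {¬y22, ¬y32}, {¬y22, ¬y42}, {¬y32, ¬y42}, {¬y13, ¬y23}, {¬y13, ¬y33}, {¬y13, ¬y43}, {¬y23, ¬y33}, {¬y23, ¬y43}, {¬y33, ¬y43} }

Case y11 = False:
Case y12 = True:
Unit clause (¬y22) forces y22 = False.
Unit clause (¬y32) forces y32 = False.
Unit clause (¬y42) forces y42 = False.
Case y21 = True:
Unit clause (¬y31) forces y31 = False.
Unit clause (y33) forces y33 = True.
Unit clause (¬y41) forces y41 = False.
Unit clause (y43) forces y43 = True.
But (¬y43) is also a unit clause — contradiction.
Backtrack on y21: now try y21 = False.
Unit clause (y23) forces y23 = True.
Unit clause (¬y13) forces y13 = False.
Unit clause (¬y33) forces y33 = False.
Unit clause (y31) forces y31 = True.
Unit clause (¬y41) forces y41 = False.
Unit clause (y43) forces y43 = True.
But (¬y43) is also a unit clause — contradiction.
Neither y21 = True nor y21 = False works.
Backtrack on y12: now try y12 = False.
Unit clause (y13) forces y13 = True.
Unit clause (¬y23) forces y23 = False.
Unit clause (¬y33) forces y33 = False.
Unit clause (¬y43) forces y43 = False.
Case y21 = True:
Unit clause (¬y31) forces y31 = False.
Unit clause (y32) forces y32 = True.
Unit clause (¬y41) forces y41 = False.
Unit clause (y42) forces y42 = True.
But (¬y42) is also a unit clause — contradiction.
Backtrack on y21: now try y21 = False.
Unit clause (y22) forces y22 = True.
Unit clause (¬y32) forces y32 = False.
Unit clause (y31) forces y31 = True.
Unit clause (¬y41) forces y41 = False.
Unit clause (y42) forces y42 = True.
But (¬y42) is also a unit clause — contradiction.
Neither y21 = True nor y21 = False works.
Neither y12 = True nor y12 = False works.
Backtrack on y11: now try y11 = True.
Unit clause (¬y21) forces y21 = False.
Unit clause (¬y31) forces y31 = False.
Unit clause (¬y41) forces y41 = False.
Case y22 = True:
Unit clause (¬y12) forces y12 = False.
Unit clause (¬y32) forces y32 = False.
Unit clause (y33) forces y33 = True.
Unit clause (¬y42) forces y42 = False.
Unit clause (y43) forces y43 = True.
But (¬y43) is also a unit clause — contradiction.
Backtrack on y22: now try y22 = False.
Unit clause (y23) forces y23 = True.
Unit clause (¬y13) forces y13 = False.
Unit clause (¬y33) forces y33 = False.
Unit clause (y32) forces y32 = True.
Unit clause (¬y12) forces y12 = False.
Unit clause (¬y42) forces y42 = False.
Unit clause (y43) forces y43 = True.
But (¬y43) is also a unit clause — contradiction.
Neither y22 = True nor y22 = False works.
Neither y11 = True nor y11 = False works.
No assignment satisfies every clause.

Unsatisfiable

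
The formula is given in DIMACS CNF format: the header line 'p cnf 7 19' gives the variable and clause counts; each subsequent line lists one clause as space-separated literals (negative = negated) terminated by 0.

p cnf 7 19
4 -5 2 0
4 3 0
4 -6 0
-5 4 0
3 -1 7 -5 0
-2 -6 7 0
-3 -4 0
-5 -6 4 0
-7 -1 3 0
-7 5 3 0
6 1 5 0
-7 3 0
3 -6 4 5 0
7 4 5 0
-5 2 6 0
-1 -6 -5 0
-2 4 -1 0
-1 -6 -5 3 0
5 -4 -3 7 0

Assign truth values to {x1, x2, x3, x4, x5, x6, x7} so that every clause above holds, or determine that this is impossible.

x1: True; x2: False; x3: False; x4: True; x5: False; x6: True; x7: False

Try x4 = True.
From the singleton clause (¬x3), x3 = False.
From the singleton clause (¬x7), x7 = False.
Try x1 = True.
From the singleton clause (¬x5), x5 = False.
Try x2 = False.
All clauses hold; x6 can take either value.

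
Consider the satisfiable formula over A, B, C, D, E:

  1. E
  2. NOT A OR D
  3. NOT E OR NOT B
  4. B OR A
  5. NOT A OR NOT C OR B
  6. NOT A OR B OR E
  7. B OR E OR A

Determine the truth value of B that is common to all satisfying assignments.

False

Suppose B = true.
(E) alone gives E = true.
But (NOT E) is also a unit clause — contradiction.
So every satisfying assignment has B = False.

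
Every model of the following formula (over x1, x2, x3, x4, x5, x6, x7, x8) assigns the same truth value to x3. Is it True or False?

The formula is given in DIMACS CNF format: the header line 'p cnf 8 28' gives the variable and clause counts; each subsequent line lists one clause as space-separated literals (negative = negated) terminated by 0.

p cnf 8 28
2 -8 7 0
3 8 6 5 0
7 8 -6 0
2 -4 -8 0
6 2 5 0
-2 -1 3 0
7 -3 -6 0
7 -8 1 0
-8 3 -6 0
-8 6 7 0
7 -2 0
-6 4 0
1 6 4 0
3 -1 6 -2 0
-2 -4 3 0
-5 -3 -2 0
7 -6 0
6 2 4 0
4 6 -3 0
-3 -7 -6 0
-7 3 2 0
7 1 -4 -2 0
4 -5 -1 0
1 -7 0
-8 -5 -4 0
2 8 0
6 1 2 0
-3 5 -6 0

Suppose x3 = False.
Branch on x2: set x2 = False.
(¬x7) alone gives x7 = False.
(¬x8) alone gives x8 = False.
That conflicts with the unit clause (x8).
Undo x2 and try x2 = True.
(¬x1) alone gives x1 = False.
(x7) alone gives x7 = True.
That conflicts with the unit clause (¬x7).
Neither x2 = True nor x2 = False works.
So every satisfying assignment has x3 = True.

True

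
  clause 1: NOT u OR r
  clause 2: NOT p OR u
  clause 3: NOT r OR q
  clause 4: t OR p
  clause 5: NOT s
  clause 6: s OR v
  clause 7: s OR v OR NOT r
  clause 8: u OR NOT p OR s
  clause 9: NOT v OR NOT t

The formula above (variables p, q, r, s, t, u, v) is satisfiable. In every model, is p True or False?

Suppose p = false.
The clause (t) is unit, so t = true.
The clause (NOT s) is unit, so s = false.
The clause (v) is unit, so v = true.
Now (NOT v) is unsatisfied and unit — conflict.
So every satisfying assignment has p = True.

True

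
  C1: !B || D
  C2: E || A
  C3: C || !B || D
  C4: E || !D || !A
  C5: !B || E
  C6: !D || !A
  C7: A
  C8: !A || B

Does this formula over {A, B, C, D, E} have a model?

The clause (A) is unit, so A = true.
The clause (!D) is unit, so D = false.
The clause (!B) is unit, so B = false.
But (B) is also a unit clause — contradiction.
No assignment satisfies every clause.

No, unsatisfiable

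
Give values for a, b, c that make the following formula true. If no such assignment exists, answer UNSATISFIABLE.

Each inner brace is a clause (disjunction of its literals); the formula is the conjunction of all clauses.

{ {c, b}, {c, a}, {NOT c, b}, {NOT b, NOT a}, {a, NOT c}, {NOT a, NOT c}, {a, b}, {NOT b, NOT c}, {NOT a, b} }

Try c = true.
From the singleton clause (b), b = true.
That conflicts with the unit clause (NOT b).
So c must be the other value — set c = false.
From the singleton clause (b), b = true.
From the singleton clause (a), a = true.
That conflicts with the unit clause (NOT a).
Either choice for c ends in contradiction.

UNSATISFIABLE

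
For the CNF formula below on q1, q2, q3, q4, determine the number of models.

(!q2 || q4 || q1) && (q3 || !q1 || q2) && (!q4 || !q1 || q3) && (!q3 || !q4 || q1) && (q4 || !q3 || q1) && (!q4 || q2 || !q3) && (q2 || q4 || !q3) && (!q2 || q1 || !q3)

There are 2^4 = 16 truth assignments over (q1, q2, q3, q4).
Check each against the 8 clauses (columns in the order q1, q2, q3, q4):
  F F F F  ✓ satisfies all
  F F F T  ✓ satisfies all
  F F T F  ✗ fails (q4 || !q3 || q1)
  F F T T  ✗ fails (!q3 || !q4 || q1)
  F T F F  ✗ fails (!q2 || q4 || q1)
  F T F T  ✓ satisfies all
  F T T F  ✗ fails (!q2 || q4 || q1)
  F T T T  ✗ fails (!q3 || !q4 || q1)
  T F F F  ✗ fails (q3 || !q1 || q2)
  T F F T  ✗ fails (q3 || !q1 || q2)
  T F T F  ✗ fails (q2 || q4 || !q3)
  T F T T  ✗ fails (!q4 || q2 || !q3)
  T T F F  ✓ satisfies all
  T T F T  ✗ fails (!q4 || !q1 || q3)
  T T T F  ✓ satisfies all
  T T T T  ✓ satisfies all
6 of the 16 rows are models.

6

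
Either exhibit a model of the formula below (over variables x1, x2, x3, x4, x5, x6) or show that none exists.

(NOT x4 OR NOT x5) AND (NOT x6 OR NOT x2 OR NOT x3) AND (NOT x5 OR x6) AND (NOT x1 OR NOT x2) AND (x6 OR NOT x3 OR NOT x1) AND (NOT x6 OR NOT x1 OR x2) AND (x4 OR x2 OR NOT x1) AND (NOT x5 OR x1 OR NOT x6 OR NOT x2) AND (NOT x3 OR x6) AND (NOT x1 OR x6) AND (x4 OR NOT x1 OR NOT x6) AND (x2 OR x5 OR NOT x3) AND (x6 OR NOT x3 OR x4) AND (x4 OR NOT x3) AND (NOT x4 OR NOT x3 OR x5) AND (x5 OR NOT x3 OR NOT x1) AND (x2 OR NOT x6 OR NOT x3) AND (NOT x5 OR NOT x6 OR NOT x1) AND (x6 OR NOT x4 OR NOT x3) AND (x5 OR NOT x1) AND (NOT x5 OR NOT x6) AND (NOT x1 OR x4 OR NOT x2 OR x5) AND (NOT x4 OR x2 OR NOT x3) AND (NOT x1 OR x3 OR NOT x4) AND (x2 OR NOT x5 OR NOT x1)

x1=false, x2=false, x3=false, x4=false, x5=false, x6=false

Branch on x4: set x4 = false.
The clause (NOT x3) is unit, so x3 = false.
Branch on x5: set x5 = false.
The clause (NOT x1) is unit, so x1 = false.
All clauses hold; x2, x6 can take either value.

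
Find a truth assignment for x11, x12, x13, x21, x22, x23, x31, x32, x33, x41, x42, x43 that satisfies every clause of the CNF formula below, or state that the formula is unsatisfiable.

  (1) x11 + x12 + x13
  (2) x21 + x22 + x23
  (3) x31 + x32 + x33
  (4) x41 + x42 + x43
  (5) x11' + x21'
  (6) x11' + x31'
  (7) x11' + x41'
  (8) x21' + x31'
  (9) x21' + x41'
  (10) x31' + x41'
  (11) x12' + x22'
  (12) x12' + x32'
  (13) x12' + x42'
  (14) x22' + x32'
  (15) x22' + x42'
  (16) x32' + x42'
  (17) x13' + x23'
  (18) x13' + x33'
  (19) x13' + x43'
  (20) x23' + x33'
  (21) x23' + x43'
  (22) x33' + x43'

Suppose x11 = 0.
Suppose x12 = 1.
From the singleton clause (x22'), x22 = 0.
From the singleton clause (x32'), x32 = 0.
From the singleton clause (x42'), x42 = 0.
Suppose x21 = 1.
From the singleton clause (x31'), x31 = 0.
From the singleton clause (x33), x33 = 1.
From the singleton clause (x41'), x41 = 0.
From the singleton clause (x43), x43 = 1.
That conflicts with the unit clause (x43').
Undo x21 and try x21 = 0.
From the singleton clause (x23), x23 = 1.
From the singleton clause (x13'), x13 = 0.
From the singleton clause (x33'), x33 = 0.
From the singleton clause (x31), x31 = 1.
From the singleton clause (x41'), x41 = 0.
From the singleton clause (x43), x43 = 1.
That conflicts with the unit clause (x43').
Either choice for x21 ends in contradiction.
Undo x12 and try x12 = 0.
From the singleton clause (x13), x13 = 1.
From the singleton clause (x23'), x23 = 0.
From the singleton clause (x33'), x33 = 0.
From the singleton clause (x43'), x43 = 0.
Suppose x21 = 1.
From the singleton clause (x31'), x31 = 0.
From the singleton clause (x32), x32 = 1.
From the singleton clause (x41'), x41 = 0.
From the singleton clause (x42), x42 = 1.
That conflicts with the unit clause (x42').
Undo x21 and try x21 = 0.
From the singleton clause (x22), x22 = 1.
From the singleton clause (x32'), x32 = 0.
From the singleton clause (x31), x31 = 1.
From the singleton clause (x41'), x41 = 0.
From the singleton clause (x42), x42 = 1.
That conflicts with the unit clause (x42').
Either choice for x21 ends in contradiction.
Either choice for x12 ends in contradiction.
Undo x11 and try x11 = 1.
From the singleton clause (x21'), x21 = 0.
From the singleton clause (x31'), x31 = 0.
From the singleton clause (x41'), x41 = 0.
Suppose x22 = 1.
From the singleton clause (x12'), x12 = 0.
From the singleton clause (x32'), x32 = 0.
From the singleton clause (x33), x33 = 1.
From the singleton clause (x42'), x42 = 0.
From the singleton clause (x43), x43 = 1.
That conflicts with the unit clause (x43').
Undo x22 and try x22 = 0.
From the singleton clause (x23), x23 = 1.
From the singleton clause (x13'), x13 = 0.
From the singleton clause (x33'), x33 = 0.
From the singleton clause (x32), x32 = 1.
From the singleton clause (x12'), x12 = 0.
From the singleton clause (x42'), x42 = 0.
From the singleton clause (x43), x43 = 1.
That conflicts with the unit clause (x43').
Either choice for x22 ends in contradiction.
Either choice for x11 ends in contradiction.

UNSATISFIABLE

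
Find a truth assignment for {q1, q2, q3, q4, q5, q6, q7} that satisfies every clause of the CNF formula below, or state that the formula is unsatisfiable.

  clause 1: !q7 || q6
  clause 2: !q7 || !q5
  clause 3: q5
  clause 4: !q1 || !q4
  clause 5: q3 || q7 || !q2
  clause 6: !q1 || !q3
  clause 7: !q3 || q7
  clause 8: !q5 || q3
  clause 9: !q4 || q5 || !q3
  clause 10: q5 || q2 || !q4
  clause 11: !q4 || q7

From the singleton clause (q5), q5 = true.
From the singleton clause (!q7), q7 = false.
From the singleton clause (!q3), q3 = false.
That conflicts with the unit clause (q3).

UNSATISFIABLE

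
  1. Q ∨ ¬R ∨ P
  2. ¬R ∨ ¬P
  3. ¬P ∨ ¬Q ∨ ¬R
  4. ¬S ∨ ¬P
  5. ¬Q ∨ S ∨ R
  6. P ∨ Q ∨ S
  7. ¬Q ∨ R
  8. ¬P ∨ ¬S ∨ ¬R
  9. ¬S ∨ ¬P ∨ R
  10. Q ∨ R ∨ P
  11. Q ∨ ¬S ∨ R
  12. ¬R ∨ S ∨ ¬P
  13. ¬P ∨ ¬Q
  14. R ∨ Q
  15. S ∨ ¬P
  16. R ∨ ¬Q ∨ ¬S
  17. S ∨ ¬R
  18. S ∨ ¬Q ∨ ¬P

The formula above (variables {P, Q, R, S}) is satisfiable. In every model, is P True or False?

Suppose P = True.
Unit clause (¬R) forces R = False.
Unit clause (¬S) forces S = False.
Now (S) is unsatisfied and unit — conflict.
So every satisfying assignment has P = False.

False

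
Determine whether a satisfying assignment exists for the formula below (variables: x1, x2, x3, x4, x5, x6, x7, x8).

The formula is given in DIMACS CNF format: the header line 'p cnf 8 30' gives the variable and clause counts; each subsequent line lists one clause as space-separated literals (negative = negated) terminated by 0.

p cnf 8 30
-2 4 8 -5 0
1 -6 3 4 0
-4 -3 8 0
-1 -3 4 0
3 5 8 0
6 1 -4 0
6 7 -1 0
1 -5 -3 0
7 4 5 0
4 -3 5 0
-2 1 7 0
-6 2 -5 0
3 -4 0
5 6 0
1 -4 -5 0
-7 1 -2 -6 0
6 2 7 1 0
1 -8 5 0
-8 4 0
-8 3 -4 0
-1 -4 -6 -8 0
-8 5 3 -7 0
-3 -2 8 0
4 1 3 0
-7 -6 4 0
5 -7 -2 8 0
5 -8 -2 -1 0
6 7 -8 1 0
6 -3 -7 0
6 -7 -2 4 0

Yes, satisfiable

Branch on x3: set x3 = False.
(¬x4) alone gives x4 = False.
(¬x8) alone gives x8 = False.
(x5) alone gives x5 = True.
(¬x2) alone gives x2 = False.
(¬x6) alone gives x6 = False.
(x1) alone gives x1 = True.
(x7) alone gives x7 = True.
This assignment satisfies each clause.
A satisfying assignment: x1=True; x2=False; x3=False; x4=False; x5=True; x6=False; x7=True; x8=False.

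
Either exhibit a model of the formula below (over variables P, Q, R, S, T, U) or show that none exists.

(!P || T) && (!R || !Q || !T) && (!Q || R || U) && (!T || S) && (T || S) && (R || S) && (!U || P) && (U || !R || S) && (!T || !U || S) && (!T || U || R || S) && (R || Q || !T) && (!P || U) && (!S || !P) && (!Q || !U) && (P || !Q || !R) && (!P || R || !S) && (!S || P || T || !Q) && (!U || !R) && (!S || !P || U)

Case P = false:
The clause (!U) is unit, so U = false.
Case Q = false:
Case T = false:
The clause (S) is unit, so S = true.
No clause remains; R is free.

P=false, Q=false, R=true, S=true, T=false, U=false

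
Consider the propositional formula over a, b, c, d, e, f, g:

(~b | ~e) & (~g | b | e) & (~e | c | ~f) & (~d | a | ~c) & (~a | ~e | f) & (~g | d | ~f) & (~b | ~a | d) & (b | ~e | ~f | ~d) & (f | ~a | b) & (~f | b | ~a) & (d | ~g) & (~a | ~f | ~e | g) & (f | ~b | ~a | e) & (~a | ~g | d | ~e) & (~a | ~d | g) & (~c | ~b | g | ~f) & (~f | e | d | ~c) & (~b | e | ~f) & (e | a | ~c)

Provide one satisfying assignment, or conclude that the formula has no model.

Try b = 1.
The clause (~e) is unit, so e = 0.
The clause (~f) is unit, so f = 0.
The clause (~a) is unit, so a = 0.
The clause (~c) is unit, so c = 0.
Try d = 0.
The clause (~g) is unit, so g = 0.
Every clause now holds.

a ↦ 0,  b ↦ 1,  c ↦ 0,  d ↦ 0,  e ↦ 0,  f ↦ 0,  g ↦ 0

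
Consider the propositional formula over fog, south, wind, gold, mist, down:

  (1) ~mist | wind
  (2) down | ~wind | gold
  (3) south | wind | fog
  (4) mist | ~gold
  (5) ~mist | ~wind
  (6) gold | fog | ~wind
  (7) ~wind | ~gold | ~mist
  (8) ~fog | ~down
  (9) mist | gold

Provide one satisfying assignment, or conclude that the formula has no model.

Try mist = 0.
The clause (~gold) is unit, so gold = 0.
That conflicts with the unit clause (gold).
That branch fails; take mist = 1 instead.
The clause (wind) is unit, so wind = 1.
That conflicts with the unit clause (~wind).
Both values of mist lead to a conflict.

UNSATISFIABLE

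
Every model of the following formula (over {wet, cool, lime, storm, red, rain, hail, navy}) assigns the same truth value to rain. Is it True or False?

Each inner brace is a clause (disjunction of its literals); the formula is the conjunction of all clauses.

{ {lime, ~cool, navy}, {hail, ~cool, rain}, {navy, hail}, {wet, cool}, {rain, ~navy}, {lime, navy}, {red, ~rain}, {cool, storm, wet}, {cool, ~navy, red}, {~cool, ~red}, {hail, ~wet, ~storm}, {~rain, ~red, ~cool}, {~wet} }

False

Suppose rain = 1.
Unit clause (red) forces red = 1.
Unit clause (~cool) forces cool = 0.
Unit clause (wet) forces wet = 1.
But (~wet) is also a unit clause — contradiction.
So every satisfying assignment has rain = False.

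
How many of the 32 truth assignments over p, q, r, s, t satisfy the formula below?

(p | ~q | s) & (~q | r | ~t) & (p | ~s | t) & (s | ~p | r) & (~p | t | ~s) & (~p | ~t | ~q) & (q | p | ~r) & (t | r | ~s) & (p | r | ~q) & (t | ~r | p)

9

There are 2^5 = 32 truth assignments over (p, q, r, s, t).
Split on q. With q = 1, the clauses containing q are satisfied and ~q drops from the rest; 2 of the 2^4 = 16 assignments to the other variables satisfy what remains.
With q = 0, by the same count on the reduced clause set, 7 assignments work.
(One model: p=F, q=F, r=F, s=F, t=F.)
Total: 2 + 7 = 9.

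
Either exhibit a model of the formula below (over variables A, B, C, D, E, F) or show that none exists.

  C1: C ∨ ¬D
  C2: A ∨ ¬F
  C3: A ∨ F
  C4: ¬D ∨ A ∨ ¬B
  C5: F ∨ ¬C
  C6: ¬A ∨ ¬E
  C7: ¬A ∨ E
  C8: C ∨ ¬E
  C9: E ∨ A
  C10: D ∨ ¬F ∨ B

UNSATISFIABLE

Branch on C: set C = True.
From the singleton clause (F), F = True.
From the singleton clause (A), A = True.
From the singleton clause (¬E), E = False.
That conflicts with the unit clause (E).
That branch fails; take C = False instead.
From the singleton clause (¬D), D = False.
From the singleton clause (¬E), E = False.
From the singleton clause (¬A), A = False.
That conflicts with the unit clause (A).
Both values of C lead to a conflict.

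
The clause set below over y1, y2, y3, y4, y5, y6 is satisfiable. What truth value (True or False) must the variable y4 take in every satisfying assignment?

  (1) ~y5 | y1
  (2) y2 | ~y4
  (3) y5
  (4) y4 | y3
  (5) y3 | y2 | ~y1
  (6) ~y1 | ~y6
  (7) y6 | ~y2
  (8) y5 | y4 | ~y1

Suppose y4 = 1.
(y2) alone gives y2 = 1.
(y5) alone gives y5 = 1.
(y1) alone gives y1 = 1.
(~y6) alone gives y6 = 0.
That conflicts with the unit clause (y6).
So every satisfying assignment has y4 = False.

False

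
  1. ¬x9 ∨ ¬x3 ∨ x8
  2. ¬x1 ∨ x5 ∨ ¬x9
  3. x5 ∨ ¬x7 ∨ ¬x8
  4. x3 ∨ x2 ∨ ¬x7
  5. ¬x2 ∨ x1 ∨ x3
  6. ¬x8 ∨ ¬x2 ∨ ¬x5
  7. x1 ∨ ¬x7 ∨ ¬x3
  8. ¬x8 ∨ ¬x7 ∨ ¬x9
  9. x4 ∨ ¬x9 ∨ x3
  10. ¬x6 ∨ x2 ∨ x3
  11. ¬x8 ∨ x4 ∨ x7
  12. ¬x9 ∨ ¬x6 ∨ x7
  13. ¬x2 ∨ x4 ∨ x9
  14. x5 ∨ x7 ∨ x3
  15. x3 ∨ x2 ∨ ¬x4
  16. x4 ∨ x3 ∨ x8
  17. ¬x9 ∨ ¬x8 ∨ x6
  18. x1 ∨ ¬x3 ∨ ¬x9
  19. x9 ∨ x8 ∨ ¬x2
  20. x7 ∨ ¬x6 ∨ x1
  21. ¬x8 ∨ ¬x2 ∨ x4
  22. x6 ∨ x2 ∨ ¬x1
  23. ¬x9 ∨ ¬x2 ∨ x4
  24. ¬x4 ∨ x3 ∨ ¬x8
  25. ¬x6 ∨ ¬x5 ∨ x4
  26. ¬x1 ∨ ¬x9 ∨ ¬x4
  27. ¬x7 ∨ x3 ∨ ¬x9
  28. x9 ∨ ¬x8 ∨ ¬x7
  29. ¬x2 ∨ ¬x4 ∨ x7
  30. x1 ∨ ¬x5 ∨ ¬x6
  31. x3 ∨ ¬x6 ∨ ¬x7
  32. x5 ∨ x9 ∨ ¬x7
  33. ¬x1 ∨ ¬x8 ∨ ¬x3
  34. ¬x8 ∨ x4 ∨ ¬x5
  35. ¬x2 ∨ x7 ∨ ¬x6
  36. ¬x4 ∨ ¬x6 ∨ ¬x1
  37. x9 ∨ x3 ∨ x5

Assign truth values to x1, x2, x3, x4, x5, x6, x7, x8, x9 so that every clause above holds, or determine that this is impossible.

Case x9 = False:
Case x2 = False:
Case x3 = True:
Case x1 = False:
From the singleton clause (¬x7), x7 = False.
From the singleton clause (¬x6), x6 = False.
Case x8 = False:
No clause remains; x4, x5 are free.

x1: False; x2: False; x3: True; x4: True; x5: False; x6: False; x7: False; x8: False; x9: False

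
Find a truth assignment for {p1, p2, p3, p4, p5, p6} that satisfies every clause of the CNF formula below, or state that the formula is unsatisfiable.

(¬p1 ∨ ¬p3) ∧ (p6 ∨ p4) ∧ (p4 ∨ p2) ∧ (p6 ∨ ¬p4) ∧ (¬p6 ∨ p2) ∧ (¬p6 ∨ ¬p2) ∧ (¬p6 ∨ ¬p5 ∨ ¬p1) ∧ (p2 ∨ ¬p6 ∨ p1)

UNSATISFIABLE

Branch on p1: set p1 = False.
Branch on p6: set p6 = True.
Unit clause (p2) forces p2 = True.
But (¬p2) is also a unit clause — contradiction.
So p6 must be the other value — set p6 = False.
Unit clause (p4) forces p4 = True.
But (¬p4) is also a unit clause — contradiction.
Neither p6 = True nor p6 = False works.
So p1 must be the other value — set p1 = True.
Unit clause (¬p3) forces p3 = False.
Branch on p6: set p6 = True.
Unit clause (p2) forces p2 = True.
But (¬p2) is also a unit clause — contradiction.
So p6 must be the other value — set p6 = False.
Unit clause (p4) forces p4 = True.
But (¬p4) is also a unit clause — contradiction.
Neither p6 = True nor p6 = False works.
Neither p1 = True nor p1 = False works.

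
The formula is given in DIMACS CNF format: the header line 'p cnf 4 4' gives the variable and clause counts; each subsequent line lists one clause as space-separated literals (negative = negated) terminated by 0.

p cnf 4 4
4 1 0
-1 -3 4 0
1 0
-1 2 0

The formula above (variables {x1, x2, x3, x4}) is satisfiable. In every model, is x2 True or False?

Suppose x2 = False.
Unit clause (x1) forces x1 = True.
Now (¬x1) is unsatisfied and unit — conflict.
So every satisfying assignment has x2 = True.

True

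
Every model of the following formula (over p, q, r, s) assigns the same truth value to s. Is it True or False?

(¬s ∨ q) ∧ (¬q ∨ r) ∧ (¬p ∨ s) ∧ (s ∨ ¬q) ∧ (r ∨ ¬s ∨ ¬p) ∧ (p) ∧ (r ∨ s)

Suppose s = False.
From the singleton clause (¬p), p = False.
Now (p) is unsatisfied and unit — conflict.
So every satisfying assignment has s = True.

True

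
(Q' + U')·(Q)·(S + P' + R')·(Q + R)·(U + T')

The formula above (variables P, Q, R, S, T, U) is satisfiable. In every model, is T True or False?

Suppose T = 1.
Unit clause (Q) forces Q = 1.
Unit clause (U') forces U = 0.
Now (U) is unsatisfied and unit — conflict.
So every satisfying assignment has T = False.

False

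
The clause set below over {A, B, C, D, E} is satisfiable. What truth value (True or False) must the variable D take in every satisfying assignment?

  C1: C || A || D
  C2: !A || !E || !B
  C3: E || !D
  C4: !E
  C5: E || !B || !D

Suppose D = true.
Unit clause (E) forces E = true.
But (!E) is also a unit clause — contradiction.
So every satisfying assignment has D = False.

False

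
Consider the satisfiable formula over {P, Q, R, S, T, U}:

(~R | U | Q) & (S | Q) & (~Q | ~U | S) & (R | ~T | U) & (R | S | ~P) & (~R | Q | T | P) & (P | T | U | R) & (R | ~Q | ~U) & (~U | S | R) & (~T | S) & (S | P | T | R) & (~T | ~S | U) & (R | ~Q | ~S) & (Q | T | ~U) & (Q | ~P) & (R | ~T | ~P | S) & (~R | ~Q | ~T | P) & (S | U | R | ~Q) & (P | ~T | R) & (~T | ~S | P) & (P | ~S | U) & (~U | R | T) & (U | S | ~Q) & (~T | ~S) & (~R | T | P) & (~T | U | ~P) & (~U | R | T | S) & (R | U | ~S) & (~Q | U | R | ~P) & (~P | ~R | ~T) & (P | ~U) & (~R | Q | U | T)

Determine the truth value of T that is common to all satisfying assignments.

False

Suppose T = 1.
(S) alone gives S = 1.
Now (~S) is unsatisfied and unit — conflict.
So every satisfying assignment has T = False.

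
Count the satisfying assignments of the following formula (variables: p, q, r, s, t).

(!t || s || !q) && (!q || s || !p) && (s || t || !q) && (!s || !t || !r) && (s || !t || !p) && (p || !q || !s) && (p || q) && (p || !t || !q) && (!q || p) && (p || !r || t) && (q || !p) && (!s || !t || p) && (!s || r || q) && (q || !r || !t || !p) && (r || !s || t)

There are 2^5 = 32 truth assignments over (p, q, r, s, t).
Split on t. With t = true, the clauses containing t are satisfied and !t drops from the rest; 1 of the 2^4 = 16 assignments to the other variables satisfy what remains.
With t = false, by the same count on the reduced clause set, 1 assignment works.
Total: 1 + 1 = 2.

2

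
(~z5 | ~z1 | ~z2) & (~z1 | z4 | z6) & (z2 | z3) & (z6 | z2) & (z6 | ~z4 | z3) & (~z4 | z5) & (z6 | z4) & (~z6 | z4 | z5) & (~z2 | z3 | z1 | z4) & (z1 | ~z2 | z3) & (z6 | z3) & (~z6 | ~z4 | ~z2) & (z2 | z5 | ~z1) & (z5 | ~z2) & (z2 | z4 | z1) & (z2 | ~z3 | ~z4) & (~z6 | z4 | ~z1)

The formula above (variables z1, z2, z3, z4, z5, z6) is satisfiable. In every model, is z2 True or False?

Suppose z2 = 0.
Unit clause (z3) forces z3 = 1.
Unit clause (z6) forces z6 = 1.
Unit clause (~z4) forces z4 = 0.
Unit clause (z5) forces z5 = 1.
Unit clause (z1) forces z1 = 1.
But (~z1) is also a unit clause — contradiction.
So every satisfying assignment has z2 = True.

True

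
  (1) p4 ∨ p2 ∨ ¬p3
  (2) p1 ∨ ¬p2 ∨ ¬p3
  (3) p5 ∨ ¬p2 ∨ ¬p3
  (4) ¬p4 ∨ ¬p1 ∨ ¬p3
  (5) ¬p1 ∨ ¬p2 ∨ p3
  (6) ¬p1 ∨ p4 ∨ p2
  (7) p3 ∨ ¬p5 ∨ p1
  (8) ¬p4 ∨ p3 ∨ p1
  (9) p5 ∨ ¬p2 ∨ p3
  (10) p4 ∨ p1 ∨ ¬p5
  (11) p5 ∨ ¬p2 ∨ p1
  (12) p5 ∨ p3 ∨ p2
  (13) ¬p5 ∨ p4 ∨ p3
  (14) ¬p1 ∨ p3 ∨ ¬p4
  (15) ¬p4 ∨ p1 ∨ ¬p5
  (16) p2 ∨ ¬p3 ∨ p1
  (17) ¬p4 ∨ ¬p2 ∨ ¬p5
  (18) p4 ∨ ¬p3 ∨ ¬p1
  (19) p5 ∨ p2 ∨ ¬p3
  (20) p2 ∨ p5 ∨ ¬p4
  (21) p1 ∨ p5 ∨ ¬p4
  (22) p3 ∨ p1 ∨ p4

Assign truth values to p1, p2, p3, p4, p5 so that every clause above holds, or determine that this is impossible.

Try p4 = True.
Try p1 = False.
From the singleton clause (p3), p3 = True.
From the singleton clause (¬p2), p2 = False.
That conflicts with the unit clause (p2).
Undo p1 and try p1 = True.
From the singleton clause (¬p3), p3 = False.
That conflicts with the unit clause (p3).
Neither p1 = True nor p1 = False works.
Undo p4 and try p4 = False.
Try p2 = True.
Try p1 = True.
From the singleton clause (p3), p3 = True.
That conflicts with the unit clause (¬p3).
Undo p1 and try p1 = False.
From the singleton clause (¬p3), p3 = False.
That conflicts with the unit clause (p3).
Neither p1 = True nor p1 = False works.
Undo p2 and try p2 = False.
From the singleton clause (¬p3), p3 = False.
From the singleton clause (¬p1), p1 = False.
That conflicts with the unit clause (p1).
Neither p2 = True nor p2 = False works.
Neither p4 = True nor p4 = False works.

UNSATISFIABLE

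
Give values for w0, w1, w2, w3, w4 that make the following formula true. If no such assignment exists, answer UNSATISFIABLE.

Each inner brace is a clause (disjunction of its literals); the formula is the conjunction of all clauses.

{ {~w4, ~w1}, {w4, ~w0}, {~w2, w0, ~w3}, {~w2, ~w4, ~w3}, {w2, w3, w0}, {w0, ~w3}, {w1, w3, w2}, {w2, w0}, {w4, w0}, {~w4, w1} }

UNSATISFIABLE

Branch on w4: set w4 = 0.
The clause (~w0) is unit, so w0 = 0.
Now (w0) is unsatisfied and unit — conflict.
Undo w4 and try w4 = 1.
The clause (~w1) is unit, so w1 = 0.
Now (w1) is unsatisfied and unit — conflict.
Either choice for w4 ends in contradiction.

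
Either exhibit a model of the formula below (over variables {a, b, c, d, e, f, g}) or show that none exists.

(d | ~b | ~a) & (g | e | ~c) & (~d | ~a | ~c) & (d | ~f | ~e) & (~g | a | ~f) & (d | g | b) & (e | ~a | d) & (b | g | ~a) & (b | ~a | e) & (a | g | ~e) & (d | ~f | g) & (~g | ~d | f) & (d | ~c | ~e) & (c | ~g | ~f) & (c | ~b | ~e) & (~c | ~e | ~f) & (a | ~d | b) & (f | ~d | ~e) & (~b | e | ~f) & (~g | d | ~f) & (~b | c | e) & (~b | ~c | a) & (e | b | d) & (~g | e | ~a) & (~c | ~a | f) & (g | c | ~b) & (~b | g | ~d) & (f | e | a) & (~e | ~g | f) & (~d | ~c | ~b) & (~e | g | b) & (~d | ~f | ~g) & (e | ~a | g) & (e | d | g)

UNSATISFIABLE

Branch on d: set d = 1.
Branch on a: set a = 0.
Unit clause (b) forces b = 1.
Unit clause (~c) forces c = 0.
Unit clause (~e) forces e = 0.
That conflicts with the unit clause (e).
Undo a and try a = 1.
Unit clause (~c) forces c = 0.
Branch on b: set b = 1.
Unit clause (~e) forces e = 0.
That conflicts with the unit clause (e).
Undo b and try b = 0.
Unit clause (g) forces g = 1.
Unit clause (e) forces e = 1.
Unit clause (f) forces f = 1.
That conflicts with the unit clause (~f).
Both values of b lead to a conflict.
Both values of a lead to a conflict.
Undo d and try d = 0.
Branch on b: set b = 0.
Unit clause (g) forces g = 1.
Unit clause (~f) forces f = 0.
Unit clause (e) forces e = 1.
That conflicts with the unit clause (~e).
Undo b and try b = 1.
Unit clause (~a) forces a = 0.
Unit clause (~c) forces c = 0.
Unit clause (~e) forces e = 0.
That conflicts with the unit clause (e).
Both values of b lead to a conflict.
Both values of d lead to a conflict.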